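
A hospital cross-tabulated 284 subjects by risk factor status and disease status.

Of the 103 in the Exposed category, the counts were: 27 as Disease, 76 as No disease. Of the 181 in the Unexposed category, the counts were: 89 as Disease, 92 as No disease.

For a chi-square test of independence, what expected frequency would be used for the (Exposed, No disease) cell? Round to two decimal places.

60.93

Row total (Exposed) = 103; column total (No disease) = 168; grand total N = 284.
Expected count = (row total × column total) / N = 103 × 168 / 284 = 60.93.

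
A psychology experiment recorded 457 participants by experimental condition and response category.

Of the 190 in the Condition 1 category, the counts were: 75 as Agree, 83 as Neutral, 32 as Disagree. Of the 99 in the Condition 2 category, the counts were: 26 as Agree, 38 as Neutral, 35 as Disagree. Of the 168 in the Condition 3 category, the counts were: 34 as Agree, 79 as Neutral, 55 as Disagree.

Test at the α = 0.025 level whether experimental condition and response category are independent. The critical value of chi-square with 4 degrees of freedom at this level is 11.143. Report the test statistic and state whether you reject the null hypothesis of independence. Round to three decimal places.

Row totals: 190, 99, 168. Column totals: 135, 200, 122. Grand total N = 457.
Expected counts (row total × column total / N):
  Condition 1, Agree: 190×135/457 = 56.1269
  Condition 1, Neutral: 190×200/457 = 83.1510
  Condition 1, Disagree: 190×122/457 = 50.7221
  Condition 2, Agree: 99×135/457 = 29.2451
  Condition 2, Neutral: 99×200/457 = 43.3260
  Condition 2, Disagree: 99×122/457 = 26.4289
  Condition 3, Agree: 168×135/457 = 49.6280
  Condition 3, Neutral: 168×200/457 = 73.5230
  Condition 3, Disagree: 168×122/457 = 44.8490
Contributions (O − E)²/E:
  (75 − 56.1269)²/56.1269 = 6.3462
  (83 − 83.1510)²/83.1510 = 0.0003
  (32 − 50.7221)²/50.7221 = 6.9105
  (26 − 29.2451)²/29.2451 = 0.3601
  (38 − 43.3260)²/43.3260 = 0.6547
  (35 − 26.4289)²/26.4289 = 2.7797
  (34 − 49.6280)²/49.6280 = 4.9213
  (79 − 73.5230)²/73.5230 = 0.4080
  (55 − 44.8490)²/44.8490 = 2.2975
χ² = 6.3462 + 0.0003 + 6.9105 + 0.3601 + 0.6547 + 2.7797 + 4.9213 + 0.4080 + 2.2975 = 24.678
df = (3−1)(3−1) = 4. Since 24.678 > 11.143, reject the null hypothesis of independence at α = 0.025.

24.678; reject H₀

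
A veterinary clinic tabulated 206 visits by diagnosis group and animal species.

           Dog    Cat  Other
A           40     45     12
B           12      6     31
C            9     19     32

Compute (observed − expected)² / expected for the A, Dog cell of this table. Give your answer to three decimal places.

4.427

Row total (A) = 97; column total (Dog) = 61; N = 206.
Expected count E = 97 × 61 / 206 = 28.7233.
Contribution = (O − E)²/E = (40 − 28.7233)² / 28.7233 = 4.427.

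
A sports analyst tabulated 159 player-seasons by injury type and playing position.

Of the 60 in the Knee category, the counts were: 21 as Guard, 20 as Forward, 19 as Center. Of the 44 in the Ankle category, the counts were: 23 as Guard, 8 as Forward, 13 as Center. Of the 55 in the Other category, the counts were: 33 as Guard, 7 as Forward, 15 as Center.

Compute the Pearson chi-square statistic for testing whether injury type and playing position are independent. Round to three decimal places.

Row totals: 60, 44, 55. Column totals: 77, 35, 47. Grand total N = 159.
Expected counts (row total × column total / N):
  Knee, Guard: 60×77/159 = 29.0566
  Knee, Forward: 60×35/159 = 13.2075
  Knee, Center: 60×47/159 = 17.7358
  Ankle, Guard: 44×77/159 = 21.3082
  Ankle, Forward: 44×35/159 = 9.6855
  Ankle, Center: 44×47/159 = 13.0063
  Other, Guard: 55×77/159 = 26.6352
  Other, Forward: 55×35/159 = 12.1069
  Other, Center: 55×47/159 = 16.2579
Contributions (O − E)²/E:
  (21 − 29.0566)²/29.0566 = 2.2339
  (20 − 13.2075)²/13.2075 = 3.4933
  (19 − 17.7358)²/17.7358 = 0.0901
  (23 − 21.3082)²/21.3082 = 0.1343
  (8 − 9.6855)²/9.6855 = 0.2933
  (13 − 13.0063)²/13.0063 = 0.0000
  (33 − 26.6352)²/26.6352 = 1.5209
  (7 − 12.1069)²/12.1069 = 2.1542
  (15 − 16.2579)²/16.2579 = 0.0973
χ² = 2.2339 + 3.4933 + 0.0901 + 0.1343 + 0.2933 + 0.0000 + 1.5209 + 2.1542 + 0.0973 = 10.017

10.017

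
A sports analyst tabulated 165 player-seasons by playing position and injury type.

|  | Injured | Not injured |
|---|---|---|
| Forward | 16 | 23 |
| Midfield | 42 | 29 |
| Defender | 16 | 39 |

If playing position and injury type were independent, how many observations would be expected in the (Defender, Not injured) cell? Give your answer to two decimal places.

30.33

Row total (Defender) = 55; column total (Not injured) = 91; grand total N = 165.
Expected count = (row total × column total) / N = 55 × 91 / 165 = 30.33.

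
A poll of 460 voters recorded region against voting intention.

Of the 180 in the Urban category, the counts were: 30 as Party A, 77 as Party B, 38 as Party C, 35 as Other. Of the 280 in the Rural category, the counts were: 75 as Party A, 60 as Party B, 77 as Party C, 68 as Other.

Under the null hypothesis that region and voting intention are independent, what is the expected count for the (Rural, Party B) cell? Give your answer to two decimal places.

Row total (Rural) = 280; column total (Party B) = 137; grand total N = 460.
Expected count = (row total × column total) / N = 280 × 137 / 460 = 83.39.

83.39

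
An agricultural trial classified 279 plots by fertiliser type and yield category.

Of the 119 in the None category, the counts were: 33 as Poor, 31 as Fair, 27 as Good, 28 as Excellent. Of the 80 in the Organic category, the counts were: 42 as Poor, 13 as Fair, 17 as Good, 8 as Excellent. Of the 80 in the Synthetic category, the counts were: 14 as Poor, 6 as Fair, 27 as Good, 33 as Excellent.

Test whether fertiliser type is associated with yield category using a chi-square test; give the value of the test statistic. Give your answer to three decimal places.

Row totals: 119, 80, 80. Column totals: 89, 50, 71, 69. Grand total N = 279.
Expected counts (row total × column total / N):
  None, Poor: 119×89/279 = 37.96057
  None, Fair: 119×50/279 = 21.32616
  None, Good: 119×71/279 = 30.28315
  None, Excellent: 119×69/279 = 29.43011
  Organic, Poor: 80×89/279 = 25.51971
  Organic, Fair: 80×50/279 = 14.33692
  Organic, Good: 80×71/279 = 20.35842
  Organic, Excellent: 80×69/279 = 19.78495
  Synthetic, Poor: 80×89/279 = 25.51971
  Synthetic, Fair: 80×50/279 = 14.33692
  Synthetic, Good: 80×71/279 = 20.35842
  Synthetic, Excellent: 80×69/279 = 19.78495
Contributions (O − E)²/E:
  (33 − 37.96057)²/37.96057 = 0.6482
  (31 − 21.32616)²/21.32616 = 4.3882
  (27 − 30.28315)²/30.28315 = 0.3559
  (28 − 29.43011)²/29.43011 = 0.0695
  (42 − 25.51971)²/25.51971 = 10.6428
  (13 − 14.33692)²/14.33692 = 0.1247
  (17 − 20.35842)²/20.35842 = 0.5540
  (8 − 19.78495)²/19.78495 = 7.0197
  (14 − 25.51971)²/25.51971 = 5.2000
  (6 − 14.33692)²/14.33692 = 4.8479
  (27 − 20.35842)²/20.35842 = 2.1667
  (33 − 19.78495)²/19.78495 = 8.8268
χ² = 0.6482 + 4.3882 + 0.3559 + 0.0695 + 10.6428 + 0.1247 + 0.5540 + 7.0197 + 5.2000 + 4.8479 + 2.1667 + 8.8268 = 44.844

44.844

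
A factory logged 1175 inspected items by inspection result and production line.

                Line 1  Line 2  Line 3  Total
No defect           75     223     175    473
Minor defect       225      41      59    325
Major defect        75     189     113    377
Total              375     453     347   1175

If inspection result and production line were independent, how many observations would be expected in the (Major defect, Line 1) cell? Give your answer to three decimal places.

Row total (Major defect) = 377; column total (Line 1) = 375; grand total N = 1175.
Expected count = (row total × column total) / N = 377 × 375 / 1175 = 120.319.

120.319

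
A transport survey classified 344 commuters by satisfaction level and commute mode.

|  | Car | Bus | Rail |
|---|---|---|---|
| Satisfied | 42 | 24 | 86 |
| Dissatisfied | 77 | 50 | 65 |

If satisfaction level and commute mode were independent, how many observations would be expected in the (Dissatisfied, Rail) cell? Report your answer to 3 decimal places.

84.279

Row total (Dissatisfied) = 192; column total (Rail) = 151; grand total N = 344.
Expected count = (row total × column total) / N = 192 × 151 / 344 = 84.279.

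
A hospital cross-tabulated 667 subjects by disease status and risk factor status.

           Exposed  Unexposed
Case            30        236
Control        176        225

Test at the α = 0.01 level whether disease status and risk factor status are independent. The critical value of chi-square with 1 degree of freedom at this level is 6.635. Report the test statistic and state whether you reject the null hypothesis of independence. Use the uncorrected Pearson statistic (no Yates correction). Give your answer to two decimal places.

79.68; reject H₀

Row totals: 266, 401. Column totals: 206, 461. Grand total N = 667.
Expected counts (row total × column total / N):
  Case, Exposed: 266×206/667 = 82.153
  Case, Unexposed: 266×461/667 = 183.847
  Control, Exposed: 401×206/667 = 123.847
  Control, Unexposed: 401×461/667 = 277.153
Contributions (O − E)²/E:
  (30 − 82.153)²/82.153 = 33.1082
  (236 − 183.847)²/183.847 = 14.7946
  (176 − 123.847)²/123.847 = 21.9621
  (225 − 277.153)²/277.153 = 9.8138
χ² = 33.1082 + 14.7946 + 21.9621 + 9.8138 = 79.68
df = (2−1)(2−1) = 1. Since 79.68 > 6.635, reject the null hypothesis of independence at α = 0.01.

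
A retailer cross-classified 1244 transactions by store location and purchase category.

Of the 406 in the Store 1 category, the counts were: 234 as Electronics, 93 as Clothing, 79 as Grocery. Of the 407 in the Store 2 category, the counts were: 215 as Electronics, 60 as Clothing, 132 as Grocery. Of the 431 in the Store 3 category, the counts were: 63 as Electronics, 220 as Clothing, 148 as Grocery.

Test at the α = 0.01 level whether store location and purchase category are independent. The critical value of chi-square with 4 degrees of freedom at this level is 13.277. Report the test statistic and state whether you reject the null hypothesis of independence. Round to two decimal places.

234.80; reject H₀

Row totals: 406, 407, 431. Column totals: 512, 373, 359. Grand total N = 1244.
Expected counts (row total × column total / N):
  Store 1, Electronics: 406×512/1244 = 167.100
  Store 1, Clothing: 406×373/1244 = 121.735
  Store 1, Grocery: 406×359/1244 = 117.166
  Store 2, Electronics: 407×512/1244 = 167.511
  Store 2, Clothing: 407×373/1244 = 122.035
  Store 2, Grocery: 407×359/1244 = 117.454
  Store 3, Electronics: 431×512/1244 = 177.389
  Store 3, Clothing: 431×373/1244 = 129.231
  Store 3, Grocery: 431×359/1244 = 124.380
Contributions (O − E)²/E:
  (234 − 167.100)²/167.100 = 26.7840
  (93 − 121.735)²/121.735 = 6.7828
  (79 − 117.166)²/117.166 = 12.4323
  (215 − 167.511)²/167.511 = 13.4630
  (60 − 122.035)²/122.035 = 31.5347
  (132 − 117.454)²/117.454 = 1.8014
  (63 − 177.389)²/177.389 = 73.7636
  (220 − 129.231)²/129.231 = 63.7541
  (148 − 124.380)²/124.380 = 4.4855
χ² = 26.7840 + 6.7828 + 12.4323 + 13.4630 + 31.5347 + 1.8014 + 73.7636 + 63.7541 + 4.4855 = 234.80
df = (3−1)(3−1) = 4. Since 234.80 > 13.277, reject the null hypothesis of independence at α = 0.01.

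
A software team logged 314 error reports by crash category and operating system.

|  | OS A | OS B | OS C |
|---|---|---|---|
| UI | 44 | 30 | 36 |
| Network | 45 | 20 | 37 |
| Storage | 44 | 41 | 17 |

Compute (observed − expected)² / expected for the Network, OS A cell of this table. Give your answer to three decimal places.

Row total (Network) = 102; column total (OS A) = 133; N = 314.
Expected count E = 102 × 133 / 314 = 43.2038.
Contribution = (O − E)²/E = (45 − 43.2038)² / 43.2038 = 0.075.

0.075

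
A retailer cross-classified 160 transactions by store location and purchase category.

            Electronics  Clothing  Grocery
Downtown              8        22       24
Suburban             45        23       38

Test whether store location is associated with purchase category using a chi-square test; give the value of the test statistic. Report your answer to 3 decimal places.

13.544

Row totals: 54, 106. Column totals: 53, 45, 62. Grand total N = 160.
Expected counts (row total × column total / N):
  Downtown, Electronics: 54×53/160 = 17.8875
  Downtown, Clothing: 54×45/160 = 15.1875
  Downtown, Grocery: 54×62/160 = 20.9250
  Suburban, Electronics: 106×53/160 = 35.1125
  Suburban, Clothing: 106×45/160 = 29.8125
  Suburban, Grocery: 106×62/160 = 41.0750
Contributions (O − E)²/E:
  (8 − 17.8875)²/17.8875 = 5.4654
  (22 − 15.1875)²/15.1875 = 3.0558
  (24 − 20.9250)²/20.9250 = 0.4519
  (45 − 35.1125)²/35.1125 = 2.7843
  (23 − 29.8125)²/29.8125 = 1.5567
  (38 − 41.0750)²/41.0750 = 0.2302
χ² = 5.4654 + 3.0558 + 0.4519 + 2.7843 + 1.5567 + 0.2302 = 13.544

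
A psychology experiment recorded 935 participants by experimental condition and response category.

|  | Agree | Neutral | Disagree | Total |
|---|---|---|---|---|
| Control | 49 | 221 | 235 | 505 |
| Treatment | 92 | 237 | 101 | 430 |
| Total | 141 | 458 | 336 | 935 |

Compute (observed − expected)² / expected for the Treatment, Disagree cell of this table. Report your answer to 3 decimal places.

Row total (Treatment) = 430; column total (Disagree) = 336; N = 935.
Expected count E = 430 × 336 / 935 = 154.5241.
Contribution = (O − E)²/E = (101 − 154.5241)² / 154.5241 = 18.540.

18.540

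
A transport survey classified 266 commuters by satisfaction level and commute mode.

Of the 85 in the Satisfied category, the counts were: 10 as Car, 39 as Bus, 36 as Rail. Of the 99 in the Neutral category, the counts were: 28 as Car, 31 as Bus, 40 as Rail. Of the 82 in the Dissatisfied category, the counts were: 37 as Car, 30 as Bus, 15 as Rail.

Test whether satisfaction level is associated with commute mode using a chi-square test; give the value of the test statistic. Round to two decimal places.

27.92

Row totals: 85, 99, 82. Column totals: 75, 100, 91. Grand total N = 266.
Expected counts (row total × column total / N):
  Satisfied, Car: 85×75/266 = 23.966
  Satisfied, Bus: 85×100/266 = 31.955
  Satisfied, Rail: 85×91/266 = 29.079
  Neutral, Car: 99×75/266 = 27.914
  Neutral, Bus: 99×100/266 = 37.218
  Neutral, Rail: 99×91/266 = 33.868
  Dissatisfied, Car: 82×75/266 = 23.120
  Dissatisfied, Bus: 82×100/266 = 30.827
  Dissatisfied, Rail: 82×91/266 = 28.053
Contributions (O − E)²/E:
  (10 − 23.966)²/23.966 = 8.1386
  (39 − 31.955)²/31.955 = 1.5532
  (36 − 29.079)²/29.079 = 1.6472
  (28 − 27.914)²/27.914 = 0.0003
  (31 − 37.218)²/37.218 = 1.0388
  (40 − 33.868)²/33.868 = 1.1102
  (37 − 23.120)²/23.120 = 8.3328
  (30 − 30.827)²/30.827 = 0.0222
  (15 − 28.053)²/28.053 = 6.0735
χ² = 8.1386 + 1.5532 + 1.6472 + 0.0003 + 1.0388 + 1.1102 + 8.3328 + 0.0222 + 6.0735 = 27.92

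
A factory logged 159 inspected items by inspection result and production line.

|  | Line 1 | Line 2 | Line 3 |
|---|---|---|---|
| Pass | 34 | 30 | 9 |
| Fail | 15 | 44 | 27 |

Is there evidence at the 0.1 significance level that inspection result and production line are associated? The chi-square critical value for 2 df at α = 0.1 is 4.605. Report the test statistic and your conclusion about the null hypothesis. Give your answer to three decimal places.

Row totals: 73, 86. Column totals: 49, 74, 36. Grand total N = 159.
Expected counts (row total × column total / N):
  Pass, Line 1: 73×49/159 = 22.4969
  Pass, Line 2: 73×74/159 = 33.9748
  Pass, Line 3: 73×36/159 = 16.5283
  Fail, Line 1: 86×49/159 = 26.5031
  Fail, Line 2: 86×74/159 = 40.0252
  Fail, Line 3: 86×36/159 = 19.4717
Contributions (O − E)²/E:
  (34 − 22.4969)²/22.4969 = 5.8818
  (30 − 33.9748)²/33.9748 = 0.4650
  (9 − 16.5283)²/16.5283 = 3.4290
  (15 − 26.5031)²/26.5031 = 4.9927
  (44 − 40.0252)²/40.0252 = 0.3947
  (27 − 19.4717)²/19.4717 = 2.9106
χ² = 5.8818 + 0.4650 + 3.4290 + 4.9927 + 0.3947 + 2.9106 = 18.074
df = (2−1)(3−1) = 2. Since 18.074 > 4.605, reject the null hypothesis of independence at α = 0.1.

18.074; reject H₀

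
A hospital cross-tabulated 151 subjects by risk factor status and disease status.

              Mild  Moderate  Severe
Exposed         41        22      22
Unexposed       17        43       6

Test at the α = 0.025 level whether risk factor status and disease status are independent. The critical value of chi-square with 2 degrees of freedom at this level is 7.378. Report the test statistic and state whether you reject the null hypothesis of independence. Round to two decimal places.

23.85; reject H₀

Row totals: 85, 66. Column totals: 58, 65, 28. Grand total N = 151.
Expected counts (row total × column total / N):
  Exposed, Mild: 85×58/151 = 32.6490
  Exposed, Moderate: 85×65/151 = 36.5894
  Exposed, Severe: 85×28/151 = 15.7616
  Unexposed, Mild: 66×58/151 = 25.3510
  Unexposed, Moderate: 66×65/151 = 28.4106
  Unexposed, Severe: 66×28/151 = 12.2384
Contributions (O − E)²/E:
  (41 − 32.6490)²/32.6490 = 2.1360
  (22 − 36.5894)²/36.5894 = 5.8173
  (22 − 15.7616)²/15.7616 = 2.4691
  (17 − 25.3510)²/25.3510 = 2.7509
  (43 − 28.4106)²/28.4106 = 7.4919
  (6 − 12.2384)²/12.2384 = 3.1800
χ² = 2.1360 + 5.8173 + 2.4691 + 2.7509 + 7.4919 + 3.1800 = 23.85
df = (2−1)(3−1) = 2. Since 23.85 > 7.378, reject the null hypothesis of independence at α = 0.025.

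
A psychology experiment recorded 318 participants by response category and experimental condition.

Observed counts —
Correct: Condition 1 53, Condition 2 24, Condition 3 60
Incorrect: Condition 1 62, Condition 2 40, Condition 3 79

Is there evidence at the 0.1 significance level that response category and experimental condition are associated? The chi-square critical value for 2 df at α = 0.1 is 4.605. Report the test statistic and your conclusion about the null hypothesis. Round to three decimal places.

1.237; fail to reject H₀

Row totals: 137, 181. Column totals: 115, 64, 139. Grand total N = 318.
Expected counts (row total × column total / N):
  Correct, Condition 1: 137×115/318 = 49.5440
  Correct, Condition 2: 137×64/318 = 27.5723
  Correct, Condition 3: 137×139/318 = 59.8836
  Incorrect, Condition 1: 181×115/318 = 65.4560
  Incorrect, Condition 2: 181×64/318 = 36.4277
  Incorrect, Condition 3: 181×139/318 = 79.1164
Contributions (O − E)²/E:
  (53 − 49.5440)²/49.5440 = 0.2411
  (24 − 27.5723)²/27.5723 = 0.4628
  (60 − 59.8836)²/59.8836 = 0.0002
  (62 − 65.4560)²/65.4560 = 0.1825
  (40 − 36.4277)²/36.4277 = 0.3503
  (79 − 79.1164)²/79.1164 = 0.0002
χ² = 0.2411 + 0.4628 + 0.0002 + 0.1825 + 0.3503 + 0.0002 = 1.237
df = (2−1)(3−1) = 2. Since 1.237 < 4.605, fail to reject the null hypothesis of independence at α = 0.1.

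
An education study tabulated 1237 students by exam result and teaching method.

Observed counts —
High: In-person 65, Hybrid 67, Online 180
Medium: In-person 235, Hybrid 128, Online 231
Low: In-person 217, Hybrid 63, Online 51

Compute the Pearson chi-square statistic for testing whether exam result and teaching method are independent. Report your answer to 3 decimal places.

Row totals: 312, 594, 331. Column totals: 517, 258, 462. Grand total N = 1237.
Expected counts (row total × column total / N):
  High, In-person: 312×517/1237 = 130.3994
  High, Hybrid: 312×258/1237 = 65.0736
  High, Online: 312×462/1237 = 116.5271
  Medium, In-person: 594×517/1237 = 248.2603
  Medium, Hybrid: 594×258/1237 = 123.8901
  Medium, Online: 594×462/1237 = 221.8496
  Low, In-person: 331×517/1237 = 138.3403
  Low, Hybrid: 331×258/1237 = 69.0364
  Low, Online: 331×462/1237 = 123.6233
Contributions (O − E)²/E:
  (65 − 130.3994)²/130.3994 = 32.7999
  (67 − 65.0736)²/65.0736 = 0.0570
  (180 − 116.5271)²/116.5271 = 34.5740
  (235 − 248.2603)²/248.2603 = 0.7083
  (128 − 123.8901)²/123.8901 = 0.1363
  (231 − 221.8496)²/221.8496 = 0.3774
  (217 − 138.3403)²/138.3403 = 44.7256
  (63 − 69.0364)²/69.0364 = 0.5278
  (51 − 123.6233)²/123.6233 = 42.6630
χ² = 32.7999 + 0.0570 + 34.5740 + 0.7083 + 0.1363 + 0.3774 + 44.7256 + 0.5278 + 42.6630 = 156.569

156.569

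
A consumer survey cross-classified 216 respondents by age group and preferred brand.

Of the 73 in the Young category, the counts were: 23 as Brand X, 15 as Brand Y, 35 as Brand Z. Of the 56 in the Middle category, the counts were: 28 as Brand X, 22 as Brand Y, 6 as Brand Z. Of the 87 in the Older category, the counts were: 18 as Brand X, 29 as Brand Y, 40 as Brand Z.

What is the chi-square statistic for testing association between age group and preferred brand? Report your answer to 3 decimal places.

Row totals: 73, 56, 87. Column totals: 69, 66, 81. Grand total N = 216.
Expected counts (row total × column total / N):
  Young, Brand X: 73×69/216 = 23.3194
  Young, Brand Y: 73×66/216 = 22.3056
  Young, Brand Z: 73×81/216 = 27.3750
  Middle, Brand X: 56×69/216 = 17.8889
  Middle, Brand Y: 56×66/216 = 17.1111
  Middle, Brand Z: 56×81/216 = 21.0000
  Older, Brand X: 87×69/216 = 27.7917
  Older, Brand Y: 87×66/216 = 26.5833
  Older, Brand Z: 87×81/216 = 32.6250
Contributions (O − E)²/E:
  (23 − 23.3194)²/23.3194 = 0.0044
  (15 − 22.3056)²/22.3056 = 2.3928
  (35 − 27.3750)²/27.3750 = 2.1239
  (28 − 17.8889)²/17.8889 = 5.7150
  (22 − 17.1111)²/17.1111 = 1.3968
  (6 − 21.0000)²/21.0000 = 10.7143
  (18 − 27.7917)²/27.7917 = 3.4499
  (29 − 26.5833)²/26.5833 = 0.2197
  (40 − 32.6250)²/32.6250 = 1.6671
χ² = 0.0044 + 2.3928 + 2.1239 + 5.7150 + 1.3968 + 10.7143 + 3.4499 + 0.2197 + 1.6671 = 27.684

27.684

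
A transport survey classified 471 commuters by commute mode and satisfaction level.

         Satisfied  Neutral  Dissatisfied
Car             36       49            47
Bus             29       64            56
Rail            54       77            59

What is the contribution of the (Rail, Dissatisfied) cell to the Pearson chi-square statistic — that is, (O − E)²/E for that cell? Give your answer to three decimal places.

Row total (Rail) = 190; column total (Dissatisfied) = 162; N = 471.
Expected count E = 190 × 162 / 471 = 65.3503.
Contribution = (O − E)²/E = (59 − 65.3503)² / 65.3503 = 0.617.

0.617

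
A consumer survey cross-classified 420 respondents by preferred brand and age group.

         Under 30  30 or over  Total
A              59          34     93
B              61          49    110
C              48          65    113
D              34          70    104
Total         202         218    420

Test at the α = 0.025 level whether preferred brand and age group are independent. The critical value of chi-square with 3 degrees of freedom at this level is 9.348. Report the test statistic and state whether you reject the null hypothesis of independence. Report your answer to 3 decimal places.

Grand total N = 420.
Expected counts (row total × column total / N):
  A, Under 30: 93×202/420 = 44.7286
  A, 30 or over: 93×218/420 = 48.2714
  B, Under 30: 110×202/420 = 52.9048
  B, 30 or over: 110×218/420 = 57.0952
  C, Under 30: 113×202/420 = 54.3476
  C, 30 or over: 113×218/420 = 58.6524
  D, Under 30: 104×202/420 = 50.0190
  D, 30 or over: 104×218/420 = 53.9810
Contributions (O − E)²/E:
  (59 − 44.7286)²/44.7286 = 4.5535
  (34 − 48.2714)²/48.2714 = 4.2193
  (61 − 52.9048)²/52.9048 = 1.2387
  (49 − 57.0952)²/57.0952 = 1.1478
  (48 − 54.3476)²/54.3476 = 0.7414
  (65 − 58.6524)²/58.6524 = 0.6870
  (34 − 50.0190)²/50.0190 = 5.1302
  (70 − 53.9810)²/53.9810 = 4.7537
χ² = 4.5535 + 4.2193 + 1.2387 + 1.1478 + 0.7414 + 0.6870 + 5.1302 + 4.7537 = 22.472
df = (4−1)(2−1) = 3. Since 22.472 > 9.348, reject the null hypothesis of independence at α = 0.025.

22.472; reject H₀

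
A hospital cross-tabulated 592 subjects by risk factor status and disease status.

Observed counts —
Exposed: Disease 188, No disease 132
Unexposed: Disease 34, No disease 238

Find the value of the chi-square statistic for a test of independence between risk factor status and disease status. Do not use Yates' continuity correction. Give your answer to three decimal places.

134.187

Row totals: 320, 272. Column totals: 222, 370. Grand total N = 592.
Expected counts (row total × column total / N):
  Exposed, Disease: 320×222/592 = 120.0000
  Exposed, No disease: 320×370/592 = 200.0000
  Unexposed, Disease: 272×222/592 = 102.0000
  Unexposed, No disease: 272×370/592 = 170.0000
Contributions (O − E)²/E:
  (188 − 120.0000)²/120.0000 = 38.5333
  (132 − 200.0000)²/200.0000 = 23.1200
  (34 − 102.0000)²/102.0000 = 45.3333
  (238 − 170.0000)²/170.0000 = 27.2000
χ² = 38.5333 + 23.1200 + 45.3333 + 27.2000 = 134.187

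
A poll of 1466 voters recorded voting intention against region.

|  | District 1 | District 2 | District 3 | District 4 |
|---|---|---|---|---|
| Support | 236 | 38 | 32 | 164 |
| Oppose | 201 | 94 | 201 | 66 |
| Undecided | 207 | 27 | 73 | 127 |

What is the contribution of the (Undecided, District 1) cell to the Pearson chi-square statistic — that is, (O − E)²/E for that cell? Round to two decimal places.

1.40

Row total (Undecided) = 434; column total (District 1) = 644; N = 1466.
Expected count E = 434 × 644 / 1466 = 190.652.
Contribution = (O − E)²/E = (207 − 190.652)² / 190.652 = 1.40.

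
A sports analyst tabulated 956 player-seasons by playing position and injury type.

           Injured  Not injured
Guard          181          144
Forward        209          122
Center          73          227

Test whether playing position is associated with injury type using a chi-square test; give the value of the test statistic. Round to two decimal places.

105.29

Row totals: 325, 331, 300. Column totals: 463, 493. Grand total N = 956.
Expected counts (row total × column total / N):
  Guard, Injured: 325×463/956 = 157.400628
  Guard, Not injured: 325×493/956 = 167.599372
  Forward, Injured: 331×463/956 = 160.306485
  Forward, Not injured: 331×493/956 = 170.693515
  Center, Injured: 300×463/956 = 145.292887
  Center, Not injured: 300×493/956 = 154.707113
Contributions (O − E)²/E:
  (181 − 157.400628)²/157.400628 = 3.5383
  (144 − 167.599372)²/167.599372 = 3.3230
  (209 − 160.306485)²/160.306485 = 14.7908
  (122 − 170.693515)²/170.693515 = 13.8907
  (73 − 145.292887)²/145.292887 = 35.9705
  (227 − 154.707113)²/154.707113 = 33.7816
χ² = 3.5383 + 3.3230 + 14.7908 + 13.8907 + 35.9705 + 33.7816 = 105.29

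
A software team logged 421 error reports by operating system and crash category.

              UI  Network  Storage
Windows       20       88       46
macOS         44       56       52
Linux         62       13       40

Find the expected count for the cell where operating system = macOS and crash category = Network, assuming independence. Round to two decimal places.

56.68

Row total (macOS) = 152; column total (Network) = 157; grand total N = 421.
Expected count = (row total × column total) / N = 152 × 157 / 421 = 56.68.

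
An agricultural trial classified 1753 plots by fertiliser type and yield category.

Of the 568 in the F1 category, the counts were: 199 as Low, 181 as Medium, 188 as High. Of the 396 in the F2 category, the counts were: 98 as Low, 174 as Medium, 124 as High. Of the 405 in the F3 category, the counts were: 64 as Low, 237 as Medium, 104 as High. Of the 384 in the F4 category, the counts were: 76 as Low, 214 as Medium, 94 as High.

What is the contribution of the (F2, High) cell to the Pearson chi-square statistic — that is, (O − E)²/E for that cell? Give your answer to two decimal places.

Row total (F2) = 396; column total (High) = 510; N = 1753.
Expected count E = 396 × 510 / 1753 = 115.208.
Contribution = (O − E)²/E = (124 − 115.208)² / 115.208 = 0.67.

0.67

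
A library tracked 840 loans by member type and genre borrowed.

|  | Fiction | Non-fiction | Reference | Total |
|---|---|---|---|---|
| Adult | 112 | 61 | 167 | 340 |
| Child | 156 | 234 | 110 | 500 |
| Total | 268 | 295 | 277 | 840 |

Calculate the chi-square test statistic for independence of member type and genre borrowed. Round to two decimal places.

93.32

Grand total N = 840.
Expected counts (row total × column total / N):
  Adult, Fiction: 340×268/840 = 108.476
  Adult, Non-fiction: 340×295/840 = 119.405
  Adult, Reference: 340×277/840 = 112.119
  Child, Fiction: 500×268/840 = 159.524
  Child, Non-fiction: 500×295/840 = 175.595
  Child, Reference: 500×277/840 = 164.881
Contributions (O − E)²/E:
  (112 − 108.476)²/108.476 = 0.1145
  (61 − 119.405)²/119.405 = 28.5678
  (167 − 112.119)²/112.119 = 26.8636
  (156 − 159.524)²/159.524 = 0.0778
  (234 − 175.595)²/175.595 = 19.4262
  (110 − 164.881)²/164.881 = 18.2673
χ² = 0.1145 + 28.5678 + 26.8636 + 0.0778 + 19.4262 + 18.2673 = 93.32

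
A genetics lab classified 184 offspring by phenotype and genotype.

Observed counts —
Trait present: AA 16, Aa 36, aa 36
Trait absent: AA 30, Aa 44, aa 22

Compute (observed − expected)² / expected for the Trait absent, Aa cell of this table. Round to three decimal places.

0.122

Row total (Trait absent) = 96; column total (Aa) = 80; N = 184.
Expected count E = 96 × 80 / 184 = 41.7391.
Contribution = (O − E)²/E = (44 − 41.7391)² / 41.7391 = 0.122.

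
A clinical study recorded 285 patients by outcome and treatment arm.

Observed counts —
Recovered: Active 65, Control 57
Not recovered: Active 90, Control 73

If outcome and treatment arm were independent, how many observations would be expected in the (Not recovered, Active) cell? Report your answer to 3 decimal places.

88.649

Row total (Not recovered) = 163; column total (Active) = 155; grand total N = 285.
Expected count = (row total × column total) / N = 163 × 155 / 285 = 88.649.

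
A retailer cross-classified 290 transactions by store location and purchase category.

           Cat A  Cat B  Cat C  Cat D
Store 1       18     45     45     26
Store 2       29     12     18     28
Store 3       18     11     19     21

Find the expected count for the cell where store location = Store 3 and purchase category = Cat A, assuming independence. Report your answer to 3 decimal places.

Row total (Store 3) = 69; column total (Cat A) = 65; grand total N = 290.
Expected count = (row total × column total) / N = 69 × 65 / 290 = 15.466.

15.466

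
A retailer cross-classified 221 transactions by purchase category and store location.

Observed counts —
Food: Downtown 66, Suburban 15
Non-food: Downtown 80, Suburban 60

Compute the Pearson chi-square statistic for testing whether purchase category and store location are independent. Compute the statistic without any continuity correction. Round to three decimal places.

13.558

Row totals: 81, 140. Column totals: 146, 75. Grand total N = 221.
Expected counts (row total × column total / N):
  Food, Downtown: 81×146/221 = 53.5113
  Food, Suburban: 81×75/221 = 27.4887
  Non-food, Downtown: 140×146/221 = 92.4887
  Non-food, Suburban: 140×75/221 = 47.5113
Contributions (O − E)²/E:
  (66 − 53.5113)²/53.5113 = 2.9147
  (15 − 27.4887)²/27.4887 = 5.6739
  (80 − 92.4887)²/92.4887 = 1.6863
  (60 − 47.5113)²/47.5113 = 3.2827
χ² = 2.9147 + 5.6739 + 1.6863 + 3.2827 = 13.558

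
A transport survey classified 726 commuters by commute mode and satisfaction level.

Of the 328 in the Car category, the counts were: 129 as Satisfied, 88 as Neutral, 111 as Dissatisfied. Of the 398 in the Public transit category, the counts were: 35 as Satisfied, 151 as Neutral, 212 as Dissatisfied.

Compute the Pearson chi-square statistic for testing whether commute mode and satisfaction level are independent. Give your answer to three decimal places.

Row totals: 328, 398. Column totals: 164, 239, 323. Grand total N = 726.
Expected counts (row total × column total / N):
  Car, Satisfied: 328×164/726 = 74.0937
  Car, Neutral: 328×239/726 = 107.9780
  Car, Dissatisfied: 328×323/726 = 145.9284
  Public transit, Satisfied: 398×164/726 = 89.9063
  Public transit, Neutral: 398×239/726 = 131.0220
  Public transit, Dissatisfied: 398×323/726 = 177.0716
Contributions (O − E)²/E:
  (129 − 74.0937)²/74.0937 = 40.6877
  (88 − 107.9780)²/107.9780 = 3.6963
  (111 − 145.9284)²/145.9284 = 8.3602
  (35 − 89.9063)²/89.9063 = 33.5316
  (151 − 131.0220)²/131.0220 = 3.0462
  (212 − 177.0716)²/177.0716 = 6.8898
χ² = 40.6877 + 3.6963 + 8.3602 + 33.5316 + 3.0462 + 6.8898 = 96.212

96.212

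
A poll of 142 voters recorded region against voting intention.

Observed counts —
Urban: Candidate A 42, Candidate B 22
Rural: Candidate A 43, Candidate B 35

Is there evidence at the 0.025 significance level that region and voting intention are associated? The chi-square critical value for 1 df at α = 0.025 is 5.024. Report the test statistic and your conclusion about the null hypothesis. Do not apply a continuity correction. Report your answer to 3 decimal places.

Row totals: 64, 78. Column totals: 85, 57. Grand total N = 142.
Expected counts (row total × column total / N):
  Urban, Candidate A: 64×85/142 = 38.3099
  Urban, Candidate B: 64×57/142 = 25.6901
  Rural, Candidate A: 78×85/142 = 46.6901
  Rural, Candidate B: 78×57/142 = 31.3099
Contributions (O − E)²/E:
  (42 − 38.3099)²/38.3099 = 0.3554
  (22 − 25.6901)²/25.6901 = 0.5300
  (43 − 46.6901)²/46.6901 = 0.2916
  (35 − 31.3099)²/31.3099 = 0.4349
χ² = 0.3554 + 0.5300 + 0.2916 + 0.4349 = 1.612
df = (2−1)(2−1) = 1. Since 1.612 < 5.024, fail to reject the null hypothesis of independence at α = 0.025.

1.612; fail to reject H₀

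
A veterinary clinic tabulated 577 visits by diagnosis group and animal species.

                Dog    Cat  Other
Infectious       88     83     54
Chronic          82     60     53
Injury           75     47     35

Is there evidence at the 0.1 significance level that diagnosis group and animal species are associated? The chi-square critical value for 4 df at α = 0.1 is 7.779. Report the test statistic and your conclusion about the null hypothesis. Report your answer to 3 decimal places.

4.319; fail to reject H₀

Row totals: 225, 195, 157. Column totals: 245, 190, 142. Grand total N = 577.
Expected counts (row total × column total / N):
  Infectious, Dog: 225×245/577 = 95.5373
  Infectious, Cat: 225×190/577 = 74.0901
  Infectious, Other: 225×142/577 = 55.3726
  Chronic, Dog: 195×245/577 = 82.7990
  Chronic, Cat: 195×190/577 = 64.2114
  Chronic, Other: 195×142/577 = 47.9896
  Injury, Dog: 157×245/577 = 66.6638
  Injury, Cat: 157×190/577 = 51.6984
  Injury, Other: 157×142/577 = 38.6378
Contributions (O − E)²/E:
  (88 − 95.5373)²/95.5373 = 0.5946
  (83 − 74.0901)²/74.0901 = 1.0715
  (54 − 55.3726)²/55.3726 = 0.0340
  (82 − 82.7990)²/82.7990 = 0.0077
  (60 − 64.2114)²/64.2114 = 0.2762
  (53 − 47.9896)²/47.9896 = 0.5231
  (75 − 66.6638)²/66.6638 = 1.0424
  (47 − 51.6984)²/51.6984 = 0.4270
  (35 − 38.6378)²/38.6378 = 0.3425
χ² = 0.5946 + 1.0715 + 0.0340 + 0.0077 + 0.2762 + 0.5231 + 1.0424 + 0.4270 + 0.3425 = 4.319
df = (3−1)(3−1) = 4. Since 4.319 < 7.779, fail to reject the null hypothesis of independence at α = 0.1.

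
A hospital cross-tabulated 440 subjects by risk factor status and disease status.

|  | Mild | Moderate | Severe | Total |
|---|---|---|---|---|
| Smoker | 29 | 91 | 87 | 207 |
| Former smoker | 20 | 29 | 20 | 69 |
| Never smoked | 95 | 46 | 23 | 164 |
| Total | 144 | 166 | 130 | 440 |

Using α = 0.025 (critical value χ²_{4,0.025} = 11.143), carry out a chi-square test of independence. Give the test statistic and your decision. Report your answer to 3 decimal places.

Grand total N = 440.
Expected counts (row total × column total / N):
  Smoker, Mild: 207×144/440 = 67.7455
  Smoker, Moderate: 207×166/440 = 78.0955
  Smoker, Severe: 207×130/440 = 61.1591
  Former smoker, Mild: 69×144/440 = 22.5818
  Former smoker, Moderate: 69×166/440 = 26.0318
  Former smoker, Severe: 69×130/440 = 20.3864
  Never smoked, Mild: 164×144/440 = 53.6727
  Never smoked, Moderate: 164×166/440 = 61.8727
  Never smoked, Severe: 164×130/440 = 48.4545
Contributions (O − E)²/E:
  (29 − 67.7455)²/67.7455 = 22.1596
  (91 − 78.0955)²/78.0955 = 2.1323
  (87 − 61.1591)²/61.1591 = 10.9183
  (20 − 22.5818)²/22.5818 = 0.2952
  (29 − 26.0318)²/26.0318 = 0.3384
  (20 − 20.3864)²/20.3864 = 0.0073
  (95 − 53.6727)²/53.6727 = 31.8215
  (46 − 61.8727)²/61.8727 = 4.0720
  (23 − 48.4545)²/48.4545 = 13.3720
χ² = 22.1596 + 2.1323 + 10.9183 + 0.2952 + 0.3384 + 0.0073 + 31.8215 + 4.0720 + 13.3720 = 85.117
df = (3−1)(3−1) = 4. Since 85.117 > 11.143, reject the null hypothesis of independence at α = 0.025.

85.117; reject H₀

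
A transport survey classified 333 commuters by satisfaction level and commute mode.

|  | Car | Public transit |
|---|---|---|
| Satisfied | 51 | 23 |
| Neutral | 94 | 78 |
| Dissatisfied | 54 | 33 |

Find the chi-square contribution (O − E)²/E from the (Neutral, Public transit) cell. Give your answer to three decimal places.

Row total (Neutral) = 172; column total (Public transit) = 134; N = 333.
Expected count E = 172 × 134 / 333 = 69.2132.
Contribution = (O − E)²/E = (78 − 69.2132)² / 69.2132 = 1.116.

1.116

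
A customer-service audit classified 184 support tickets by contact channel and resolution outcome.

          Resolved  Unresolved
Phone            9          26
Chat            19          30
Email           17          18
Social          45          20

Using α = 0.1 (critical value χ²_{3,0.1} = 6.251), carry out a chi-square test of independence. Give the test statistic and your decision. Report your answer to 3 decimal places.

Row totals: 35, 49, 35, 65. Column totals: 90, 94. Grand total N = 184.
Expected counts (row total × column total / N):
  Phone, Resolved: 35×90/184 = 17.1196
  Phone, Unresolved: 35×94/184 = 17.8804
  Chat, Resolved: 49×90/184 = 23.9674
  Chat, Unresolved: 49×94/184 = 25.0326
  Email, Resolved: 35×90/184 = 17.1196
  Email, Unresolved: 35×94/184 = 17.8804
  Social, Resolved: 65×90/184 = 31.7935
  Social, Unresolved: 65×94/184 = 33.2065
Contributions (O − E)²/E:
  (9 − 17.1196)²/17.1196 = 3.8510
  (26 − 17.8804)²/17.8804 = 3.6872
  (19 − 23.9674)²/23.9674 = 1.0295
  (30 − 25.0326)²/25.0326 = 0.9857
  (17 − 17.1196)²/17.1196 = 0.0008
  (18 − 17.8804)²/17.8804 = 0.0008
  (45 − 31.7935)²/31.7935 = 5.4858
  (20 − 33.2065)²/33.2065 = 5.2523
χ² = 3.8510 + 3.6872 + 1.0295 + 0.9857 + 0.0008 + 0.0008 + 5.4858 + 5.2523 = 20.293
df = (4−1)(2−1) = 3. Since 20.293 > 6.251, reject the null hypothesis of independence at α = 0.1.

20.293; reject H₀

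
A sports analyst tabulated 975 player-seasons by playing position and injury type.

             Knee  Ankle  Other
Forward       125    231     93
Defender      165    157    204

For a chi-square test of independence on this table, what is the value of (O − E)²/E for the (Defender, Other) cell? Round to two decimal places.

11.96

Row total (Defender) = 526; column total (Other) = 297; N = 975.
Expected count E = 526 × 297 / 975 = 160.228.
Contribution = (O − E)²/E = (204 − 160.228)² / 160.228 = 11.96.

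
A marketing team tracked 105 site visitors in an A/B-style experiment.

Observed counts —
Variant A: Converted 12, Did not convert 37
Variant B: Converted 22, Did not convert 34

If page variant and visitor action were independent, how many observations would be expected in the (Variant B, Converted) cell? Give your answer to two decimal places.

Row total (Variant B) = 56; column total (Converted) = 34; grand total N = 105.
Expected count = (row total × column total) / N = 56 × 34 / 105 = 18.13.

18.13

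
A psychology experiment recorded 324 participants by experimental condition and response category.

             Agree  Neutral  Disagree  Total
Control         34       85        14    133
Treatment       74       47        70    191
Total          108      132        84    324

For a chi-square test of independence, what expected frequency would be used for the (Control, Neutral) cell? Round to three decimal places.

Row total (Control) = 133; column total (Neutral) = 132; grand total N = 324.
Expected count = (row total × column total) / N = 133 × 132 / 324 = 54.185.

54.185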